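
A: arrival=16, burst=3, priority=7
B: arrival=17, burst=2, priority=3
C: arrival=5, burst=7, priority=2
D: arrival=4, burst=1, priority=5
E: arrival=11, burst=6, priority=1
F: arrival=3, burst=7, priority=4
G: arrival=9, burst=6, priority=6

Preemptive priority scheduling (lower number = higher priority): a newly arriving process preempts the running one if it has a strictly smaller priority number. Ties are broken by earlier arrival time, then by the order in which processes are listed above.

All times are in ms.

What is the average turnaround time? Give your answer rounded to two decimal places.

15.43

Timeline: | idle 0-3 | F 3-5 | C 5-11 | E 11-17 | C 17-18 | B 18-20 | F 20-25 | D 25-26 | G 26-32 | A 32-35 |
Completion: A=35  B=20  C=18  D=26  E=17  F=25  G=32
Turnaround times: A=19, B=3, C=13, D=22, E=6, F=22, G=23
Average turnaround = (19+3+13+22+6+22+23) / 7 = 108/7 = 15.43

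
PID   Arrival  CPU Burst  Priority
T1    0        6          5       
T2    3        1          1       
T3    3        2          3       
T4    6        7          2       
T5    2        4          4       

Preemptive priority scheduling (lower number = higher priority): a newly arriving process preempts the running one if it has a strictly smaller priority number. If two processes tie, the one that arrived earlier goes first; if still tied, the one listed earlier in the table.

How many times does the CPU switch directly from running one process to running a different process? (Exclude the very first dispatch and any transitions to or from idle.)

Timeline: | T1 0-2 | T5 2-3 | T2 3-4 | T3 4-6 | T4 6-13 | T5 13-16 | T1 16-20 |
Completion: T1=20  T2=4  T3=6  T4=13  T5=16
Turnaround (C−A): T1=20  T2=1  T3=3  T4=7  T5=14

6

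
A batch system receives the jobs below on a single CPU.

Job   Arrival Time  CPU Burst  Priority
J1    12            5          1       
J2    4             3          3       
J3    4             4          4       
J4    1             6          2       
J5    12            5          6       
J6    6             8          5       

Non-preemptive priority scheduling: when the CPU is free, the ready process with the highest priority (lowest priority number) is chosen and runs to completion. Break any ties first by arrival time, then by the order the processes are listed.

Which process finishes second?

Timeline: | idle 0-1 | J4 1-7 | J2 7-10 | J3 10-14 | J1 14-19 | J6 19-27 | J5 27-32 |
Completion: J1=19  J2=10  J3=14  J4=7  J5=32  J6=27
Finish order: J4 → J2 → J3 → J1 → J6 → J5

J2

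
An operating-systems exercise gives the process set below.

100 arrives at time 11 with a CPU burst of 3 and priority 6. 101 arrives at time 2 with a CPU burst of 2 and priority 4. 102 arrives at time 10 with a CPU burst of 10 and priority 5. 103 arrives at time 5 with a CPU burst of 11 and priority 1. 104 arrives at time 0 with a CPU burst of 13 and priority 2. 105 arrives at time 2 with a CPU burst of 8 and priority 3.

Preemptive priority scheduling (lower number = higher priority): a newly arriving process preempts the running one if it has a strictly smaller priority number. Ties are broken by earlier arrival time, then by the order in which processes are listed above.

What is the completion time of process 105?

Gantt: | 104 0-5 | 103 5-16 | 104 16-24 | 105 24-32 | 101 32-34 | 102 34-44 | 100 44-47 |
Completion: 100=47  101=34  102=44  103=16  104=24  105=32
Turnaround (C−A): 100=36  101=32  102=34  103=11  104=24  105=30

32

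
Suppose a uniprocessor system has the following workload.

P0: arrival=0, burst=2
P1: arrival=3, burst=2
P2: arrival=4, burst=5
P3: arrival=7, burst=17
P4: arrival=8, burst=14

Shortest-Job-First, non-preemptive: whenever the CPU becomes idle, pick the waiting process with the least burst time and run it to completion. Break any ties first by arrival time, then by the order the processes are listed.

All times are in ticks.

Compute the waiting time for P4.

Gantt: | P0 0-2 | idle 2-3 | P1 3-5 | P2 5-10 | P4 10-24 | P3 24-41 |
Completion: P0=2  P1=5  P2=10  P3=41  P4=24
Waiting(P4) = turnaround − burst = 16 − 14 = 2

2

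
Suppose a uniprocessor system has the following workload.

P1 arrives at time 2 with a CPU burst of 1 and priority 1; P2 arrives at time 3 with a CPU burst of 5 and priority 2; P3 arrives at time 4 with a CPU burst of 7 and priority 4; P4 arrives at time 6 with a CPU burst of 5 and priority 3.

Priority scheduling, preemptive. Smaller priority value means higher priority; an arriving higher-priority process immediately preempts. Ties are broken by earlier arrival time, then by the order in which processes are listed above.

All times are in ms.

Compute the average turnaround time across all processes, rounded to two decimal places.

7.25

Gantt: | idle 0-2 | P1 2-3 | P2 3-8 | P4 8-13 | P3 13-20 |
Completion: P1=3  P2=8  P3=20  P4=13
Turnaround times: P1=1, P2=5, P3=16, P4=7
Average turnaround = (1+5+16+7) / 4 = 29/4 = 7.25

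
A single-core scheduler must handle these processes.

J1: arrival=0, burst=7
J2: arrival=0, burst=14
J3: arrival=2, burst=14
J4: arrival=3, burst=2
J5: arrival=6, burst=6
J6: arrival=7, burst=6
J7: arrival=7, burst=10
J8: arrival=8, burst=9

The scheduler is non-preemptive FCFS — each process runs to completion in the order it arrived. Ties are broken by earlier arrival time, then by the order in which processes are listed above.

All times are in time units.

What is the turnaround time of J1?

7

Timeline: | J1 0-7 | J2 7-21 | J3 21-35 | J4 35-37 | J5 37-43 | J6 43-49 | J7 49-59 | J8 59-68 |
Completion: J1=7  J2=21  J3=35  J4=37  J5=43  J6=49  J7=59  J8=68
Turnaround (C−A): J1=7  J2=21  J3=33  J4=34  J5=37  J6=42  J7=52  J8=60
Turnaround(J1) = completion − arrival = 7 − 0 = 7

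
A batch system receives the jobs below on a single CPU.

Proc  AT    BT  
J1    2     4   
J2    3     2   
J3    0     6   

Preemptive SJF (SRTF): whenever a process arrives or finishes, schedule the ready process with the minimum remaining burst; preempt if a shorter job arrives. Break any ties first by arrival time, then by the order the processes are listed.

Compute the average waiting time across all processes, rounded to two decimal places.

Timeline: | J3 0-3 | J2 3-5 | J3 5-8 | J1 8-12 |
Completion: J1=12  J2=5  J3=8
Waiting times: J1=6, J2=0, J3=2
Average waiting = (6+0+2) / 3 = 8/3 = 2.67

2.67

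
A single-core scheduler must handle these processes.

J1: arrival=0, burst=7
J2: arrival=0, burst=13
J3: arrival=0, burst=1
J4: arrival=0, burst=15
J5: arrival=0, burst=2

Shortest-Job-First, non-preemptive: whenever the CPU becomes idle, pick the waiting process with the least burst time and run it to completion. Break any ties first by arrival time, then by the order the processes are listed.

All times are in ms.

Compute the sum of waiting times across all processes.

37

Gantt: | J3 0-1 | J5 1-3 | J1 3-10 | J2 10-23 | J4 23-38 |
Completion: J1=10  J2=23  J3=1  J4=38  J5=3
Turnaround (C−A): J1=10  J2=23  J3=1  J4=38  J5=3
Waiting = turnaround − burst: J1=3, J2=10, J3=0, J4=23, J5=1
Total waiting = 3 + 10 + 0 + 23 + 1 = 37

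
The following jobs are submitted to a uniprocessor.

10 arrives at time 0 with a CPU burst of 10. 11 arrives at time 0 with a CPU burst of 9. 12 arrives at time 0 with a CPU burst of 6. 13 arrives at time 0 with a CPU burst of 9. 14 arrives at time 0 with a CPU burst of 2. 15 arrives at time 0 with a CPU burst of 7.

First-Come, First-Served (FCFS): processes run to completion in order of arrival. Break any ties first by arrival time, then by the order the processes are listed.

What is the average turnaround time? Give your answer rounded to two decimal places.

27.83

Schedule: | 10 0-10 | 11 10-19 | 12 19-25 | 13 25-34 | 14 34-36 | 15 36-43 |
Completion: 10=10  11=19  12=25  13=34  14=36  15=43
Turnaround times: 10=10, 11=19, 12=25, 13=34, 14=36, 15=43
Average turnaround = (10+19+25+34+36+43) / 6 = 167/6 = 27.83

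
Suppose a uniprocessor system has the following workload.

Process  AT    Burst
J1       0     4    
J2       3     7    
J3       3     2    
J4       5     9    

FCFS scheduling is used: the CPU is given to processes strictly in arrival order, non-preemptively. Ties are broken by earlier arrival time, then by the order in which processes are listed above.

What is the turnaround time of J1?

Schedule: | J1 0-4 | J2 4-11 | J3 11-13 | J4 13-22 |
Completion: J1=4  J2=11  J3=13  J4=22
Turnaround (C−A): J1=4  J2=8  J3=10  J4=17
Turnaround(J1) = completion − arrival = 4 − 0 = 4

4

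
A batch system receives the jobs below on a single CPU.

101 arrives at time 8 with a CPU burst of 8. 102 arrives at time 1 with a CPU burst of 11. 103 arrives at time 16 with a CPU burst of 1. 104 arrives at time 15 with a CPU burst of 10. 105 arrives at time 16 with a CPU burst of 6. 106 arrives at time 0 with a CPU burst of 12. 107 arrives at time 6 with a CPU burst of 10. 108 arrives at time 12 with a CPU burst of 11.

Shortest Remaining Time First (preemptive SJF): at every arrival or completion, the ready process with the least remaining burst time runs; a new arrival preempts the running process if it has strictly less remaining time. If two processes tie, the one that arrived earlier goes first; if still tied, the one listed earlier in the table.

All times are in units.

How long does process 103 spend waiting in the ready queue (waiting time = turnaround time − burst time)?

Gantt: | 106 0-12 | 101 12-16 | 103 16-17 | 101 17-21 | 105 21-27 | 107 27-37 | 104 37-47 | 102 47-58 | 108 58-69 |
Completion: 101=21  102=58  103=17  104=47  105=27  106=12  107=37  108=69
Turnaround (C−A): 101=13  102=57  103=1  104=32  105=11  106=12  107=31  108=57
Waiting(103) = turnaround − burst = 1 − 1 = 0

0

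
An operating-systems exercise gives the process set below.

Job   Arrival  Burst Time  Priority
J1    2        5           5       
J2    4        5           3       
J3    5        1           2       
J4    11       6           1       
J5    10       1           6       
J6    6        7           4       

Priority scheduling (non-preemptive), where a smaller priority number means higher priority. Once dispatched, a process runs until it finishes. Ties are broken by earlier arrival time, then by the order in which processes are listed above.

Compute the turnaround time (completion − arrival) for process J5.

17

Gantt: | idle 0-2 | J1 2-7 | J3 7-8 | J2 8-13 | J4 13-19 | J6 19-26 | J5 26-27 |
Completion: J1=7  J2=13  J3=8  J4=19  J5=27  J6=26
Turnaround (C−A): J1=5  J2=9  J3=3  J4=8  J5=17  J6=20
Turnaround(J5) = completion − arrival = 27 − 10 = 17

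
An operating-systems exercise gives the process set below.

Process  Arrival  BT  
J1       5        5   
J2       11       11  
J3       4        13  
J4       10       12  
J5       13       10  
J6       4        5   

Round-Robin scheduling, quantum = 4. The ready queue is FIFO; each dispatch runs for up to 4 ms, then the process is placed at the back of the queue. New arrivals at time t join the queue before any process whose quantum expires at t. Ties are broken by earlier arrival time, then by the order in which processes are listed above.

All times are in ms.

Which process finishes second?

Timeline: | idle 0-4 | J3 4-8 | J6 8-12 | J1 12-16 | J3 16-20 | J4 20-24 | J2 24-28 | J6 28-29 | J5 29-33 | J1 33-34 | J3 34-38 | J4 38-42 | J2 42-46 | J5 46-50 | J3 50-51 | J4 51-55 | J2 55-58 | J5 58-60 |
Completion: J1=34  J2=58  J3=51  J4=55  J5=60  J6=29
Turnaround (C−A): J1=29  J2=47  J3=47  J4=45  J5=47  J6=25
Finish order: J6 → J1 → J3 → J4 → J2 → J5

J1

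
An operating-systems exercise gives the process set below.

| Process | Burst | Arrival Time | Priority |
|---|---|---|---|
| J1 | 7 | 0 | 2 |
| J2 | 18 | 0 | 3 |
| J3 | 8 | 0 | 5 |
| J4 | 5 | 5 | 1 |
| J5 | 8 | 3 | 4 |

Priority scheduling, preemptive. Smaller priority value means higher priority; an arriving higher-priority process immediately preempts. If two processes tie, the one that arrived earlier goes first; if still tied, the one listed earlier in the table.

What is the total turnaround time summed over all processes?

128

Schedule: | J1 0-5 | J4 5-10 | J1 10-12 | J2 12-30 | J5 30-38 | J3 38-46 |
Completion: J1=12  J2=30  J3=46  J4=10  J5=38
Turnaround (C−A): J1=12  J2=30  J3=46  J4=5  J5=35
Turnaround = completion − arrival: J1=12, J2=30, J3=46, J4=5, J5=35
Total turnaround = 12 + 30 + 46 + 5 + 35 = 128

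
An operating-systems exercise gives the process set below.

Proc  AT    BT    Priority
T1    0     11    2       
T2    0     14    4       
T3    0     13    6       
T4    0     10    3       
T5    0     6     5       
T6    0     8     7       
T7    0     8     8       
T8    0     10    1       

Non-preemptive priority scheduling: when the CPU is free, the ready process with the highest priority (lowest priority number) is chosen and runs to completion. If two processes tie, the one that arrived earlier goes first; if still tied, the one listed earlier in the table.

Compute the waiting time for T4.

21

Gantt: | T8 0-10 | T1 10-21 | T4 21-31 | T2 31-45 | T5 45-51 | T3 51-64 | T6 64-72 | T7 72-80 |
Completion: T1=21  T2=45  T3=64  T4=31  T5=51  T6=72  T7=80  T8=10
Turnaround (C−A): T1=21  T2=45  T3=64  T4=31  T5=51  T6=72  T7=80  T8=10
Waiting(T4) = turnaround − burst = 31 − 10 = 21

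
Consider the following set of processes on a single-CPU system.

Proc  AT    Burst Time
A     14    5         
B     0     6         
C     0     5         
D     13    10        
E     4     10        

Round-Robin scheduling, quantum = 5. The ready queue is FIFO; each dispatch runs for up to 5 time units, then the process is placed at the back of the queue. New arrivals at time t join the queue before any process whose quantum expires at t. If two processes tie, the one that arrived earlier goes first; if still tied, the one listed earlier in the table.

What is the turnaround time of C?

Schedule: | B 0-5 | C 5-10 | E 10-15 | B 15-16 | D 16-21 | A 21-26 | E 26-31 | D 31-36 |
Completion: A=26  B=16  C=10  D=36  E=31
Turnaround(C) = completion − arrival = 10 − 0 = 10

10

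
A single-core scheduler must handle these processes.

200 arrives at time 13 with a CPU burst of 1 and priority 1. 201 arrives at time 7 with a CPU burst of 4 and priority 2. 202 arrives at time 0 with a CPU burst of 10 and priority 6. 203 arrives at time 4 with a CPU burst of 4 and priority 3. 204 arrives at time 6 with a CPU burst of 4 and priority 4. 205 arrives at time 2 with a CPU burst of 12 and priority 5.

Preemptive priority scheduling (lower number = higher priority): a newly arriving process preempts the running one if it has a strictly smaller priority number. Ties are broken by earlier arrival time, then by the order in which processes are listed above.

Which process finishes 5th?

205

Gantt: | 202 0-2 | 205 2-4 | 203 4-7 | 201 7-11 | 203 11-12 | 204 12-13 | 200 13-14 | 204 14-17 | 205 17-27 | 202 27-35 |
Completion: 200=14  201=11  202=35  203=12  204=17  205=27
Finish order: 201 → 203 → 200 → 204 → 205 → 202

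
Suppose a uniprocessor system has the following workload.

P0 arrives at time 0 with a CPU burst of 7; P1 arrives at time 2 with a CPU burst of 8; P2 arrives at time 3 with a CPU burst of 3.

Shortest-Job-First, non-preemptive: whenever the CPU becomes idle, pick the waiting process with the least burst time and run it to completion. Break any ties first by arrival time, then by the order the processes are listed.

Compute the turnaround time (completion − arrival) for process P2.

7

Timeline: | P0 0-7 | P2 7-10 | P1 10-18 |
Completion: P0=7  P1=18  P2=10
Turnaround (C−A): P0=7  P1=16  P2=7
Turnaround(P2) = completion − arrival = 10 − 3 = 7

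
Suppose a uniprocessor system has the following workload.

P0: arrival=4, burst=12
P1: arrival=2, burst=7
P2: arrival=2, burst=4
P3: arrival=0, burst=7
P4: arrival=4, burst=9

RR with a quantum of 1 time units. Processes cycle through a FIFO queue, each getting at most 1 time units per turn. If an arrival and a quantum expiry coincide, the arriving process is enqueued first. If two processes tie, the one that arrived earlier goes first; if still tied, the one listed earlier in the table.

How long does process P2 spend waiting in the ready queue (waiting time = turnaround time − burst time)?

13

Timeline: | P3 0-2 | P1 2-3 | P2 3-4 | P3 4-5 | P1 5-6 | P0 6-7 | P4 7-8 | P2 8-9 | P3 9-10 | P1 10-11 | P0 11-12 | P4 12-13 | P2 13-14 | P3 14-15 | P1 15-16 | P0 16-17 | P4 17-18 | P2 18-19 | P3 19-20 | P1 20-21 | P0 21-22 | P4 22-23 | P3 23-24 | P1 24-25 | P0 25-26 | P4 26-27 | P1 27-28 | P0 28-29 | P4 29-30 | P0 30-31 | P4 31-32 | P0 32-33 | P4 33-34 | P0 34-35 | P4 35-36 | P0 36-39 |
Completion: P0=39  P1=28  P2=19  P3=24  P4=36
Waiting(P2) = turnaround − burst = 17 − 4 = 13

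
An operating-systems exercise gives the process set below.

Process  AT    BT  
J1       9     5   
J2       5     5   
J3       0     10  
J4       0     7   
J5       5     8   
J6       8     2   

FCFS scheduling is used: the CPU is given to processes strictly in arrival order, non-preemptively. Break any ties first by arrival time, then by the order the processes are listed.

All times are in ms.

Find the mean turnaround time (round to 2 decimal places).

20.17

Schedule: | J3 0-10 | J4 10-17 | J2 17-22 | J5 22-30 | J6 30-32 | J1 32-37 |
Completion: J1=37  J2=22  J3=10  J4=17  J5=30  J6=32
Turnaround (C−A): J1=28  J2=17  J3=10  J4=17  J5=25  J6=24
Turnaround times: J1=28, J2=17, J3=10, J4=17, J5=25, J6=24
Average turnaround = (28+17+10+17+25+24) / 6 = 121/6 = 20.17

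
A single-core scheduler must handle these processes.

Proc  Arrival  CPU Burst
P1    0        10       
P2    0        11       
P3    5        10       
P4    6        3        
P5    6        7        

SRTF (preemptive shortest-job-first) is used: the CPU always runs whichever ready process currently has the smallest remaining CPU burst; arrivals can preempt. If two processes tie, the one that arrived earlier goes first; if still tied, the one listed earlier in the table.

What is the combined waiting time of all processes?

55

Schedule: | P1 0-6 | P4 6-9 | P1 9-13 | P5 13-20 | P3 20-30 | P2 30-41 |
Completion: P1=13  P2=41  P3=30  P4=9  P5=20
Turnaround (C−A): P1=13  P2=41  P3=25  P4=3  P5=14
Waiting = turnaround − burst: P1=3, P2=30, P3=15, P4=0, P5=7
Total waiting = 3 + 30 + 15 + 0 + 7 = 55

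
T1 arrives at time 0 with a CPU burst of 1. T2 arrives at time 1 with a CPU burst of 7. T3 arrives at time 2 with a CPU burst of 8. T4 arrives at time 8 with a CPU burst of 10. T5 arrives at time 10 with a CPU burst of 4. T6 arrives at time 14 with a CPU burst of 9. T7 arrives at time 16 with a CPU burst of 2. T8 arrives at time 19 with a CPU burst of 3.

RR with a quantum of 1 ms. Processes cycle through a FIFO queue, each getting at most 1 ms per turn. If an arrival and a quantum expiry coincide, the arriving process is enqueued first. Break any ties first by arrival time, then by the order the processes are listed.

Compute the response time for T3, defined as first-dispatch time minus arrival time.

0

Gantt: | T1 0-1 | T2 1-2 | T3 2-3 | T2 3-4 | T3 4-5 | T2 5-6 | T3 6-7 | T2 7-8 | T3 8-9 | T4 9-10 | T2 10-11 | T3 11-12 | T5 12-13 | T4 13-14 | T2 14-15 | T3 15-16 | T5 16-17 | T6 17-18 | T4 18-19 | T2 19-20 | T7 20-21 | T3 21-22 | T5 22-23 | T6 23-24 | T8 24-25 | T4 25-26 | T7 26-27 | T3 27-28 | T5 28-29 | T6 29-30 | T8 30-31 | T4 31-32 | T6 32-33 | T8 33-34 | T4 34-35 | T6 35-36 | T4 36-37 | T6 37-38 | T4 38-39 | T6 39-40 | T4 40-41 | T6 41-42 | T4 42-43 | T6 43-44 |
Completion: T1=1  T2=20  T3=28  T4=43  T5=29  T6=44  T7=27  T8=34
Turnaround (C−A): T1=1  T2=19  T3=26  T4=35  T5=19  T6=30  T7=11  T8=15
Response(T3) = first start − arrival = 2 − 2 = 0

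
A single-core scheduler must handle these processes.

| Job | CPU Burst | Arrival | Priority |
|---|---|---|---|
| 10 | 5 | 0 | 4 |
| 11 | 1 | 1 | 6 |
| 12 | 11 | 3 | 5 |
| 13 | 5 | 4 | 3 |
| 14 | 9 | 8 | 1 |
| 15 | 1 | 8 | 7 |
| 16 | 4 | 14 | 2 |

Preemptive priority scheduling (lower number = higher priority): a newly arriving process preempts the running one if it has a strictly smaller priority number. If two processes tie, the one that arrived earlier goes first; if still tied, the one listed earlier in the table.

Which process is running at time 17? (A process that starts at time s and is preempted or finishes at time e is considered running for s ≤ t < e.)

16

Gantt: | 10 0-4 | 13 4-8 | 14 8-17 | 16 17-21 | 13 21-22 | 10 22-23 | 12 23-34 | 11 34-35 | 15 35-36 |
Completion: 10=23  11=35  12=34  13=22  14=17  15=36  16=21
Turnaround (C−A): 10=23  11=34  12=31  13=18  14=9  15=28  16=7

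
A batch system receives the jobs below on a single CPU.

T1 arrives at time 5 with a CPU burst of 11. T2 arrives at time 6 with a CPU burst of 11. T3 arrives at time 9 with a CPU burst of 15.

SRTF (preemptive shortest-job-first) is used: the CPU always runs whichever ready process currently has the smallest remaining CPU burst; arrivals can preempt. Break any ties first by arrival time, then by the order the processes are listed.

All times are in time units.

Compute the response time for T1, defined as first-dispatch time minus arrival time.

Schedule: | idle 0-5 | T1 5-16 | T2 16-27 | T3 27-42 |
Completion: T1=16  T2=27  T3=42
Response(T1) = first start − arrival = 5 − 5 = 0

0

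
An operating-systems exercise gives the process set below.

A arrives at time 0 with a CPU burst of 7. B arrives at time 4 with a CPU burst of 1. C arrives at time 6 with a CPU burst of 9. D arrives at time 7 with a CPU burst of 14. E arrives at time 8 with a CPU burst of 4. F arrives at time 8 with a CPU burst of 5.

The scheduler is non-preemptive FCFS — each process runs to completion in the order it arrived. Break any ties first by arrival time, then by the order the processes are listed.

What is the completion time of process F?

40

Timeline: | A 0-7 | B 7-8 | C 8-17 | D 17-31 | E 31-35 | F 35-40 |
Completion: A=7  B=8  C=17  D=31  E=35  F=40
Turnaround (C−A): A=7  B=4  C=11  D=24  E=27  F=32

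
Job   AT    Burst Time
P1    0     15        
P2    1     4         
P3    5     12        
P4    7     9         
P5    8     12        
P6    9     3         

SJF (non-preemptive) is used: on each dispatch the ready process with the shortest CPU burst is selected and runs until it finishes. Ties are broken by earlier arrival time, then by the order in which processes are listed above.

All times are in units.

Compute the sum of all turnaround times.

Schedule: | P1 0-15 | P6 15-18 | P2 18-22 | P4 22-31 | P3 31-43 | P5 43-55 |
Completion: P1=15  P2=22  P3=43  P4=31  P5=55  P6=18
Turnaround (C−A): P1=15  P2=21  P3=38  P4=24  P5=47  P6=9
Turnaround = completion − arrival: P1=15, P2=21, P3=38, P4=24, P5=47, P6=9
Total turnaround = 15 + 21 + 38 + 24 + 47 + 9 = 154

154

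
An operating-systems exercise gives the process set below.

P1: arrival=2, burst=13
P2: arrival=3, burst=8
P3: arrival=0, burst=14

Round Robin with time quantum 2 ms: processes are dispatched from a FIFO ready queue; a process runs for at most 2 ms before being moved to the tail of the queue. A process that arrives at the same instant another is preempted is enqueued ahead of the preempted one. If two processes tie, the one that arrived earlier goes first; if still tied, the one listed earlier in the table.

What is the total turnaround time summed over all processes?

Gantt: | P3 0-2 | P1 2-4 | P3 4-6 | P2 6-8 | P1 8-10 | P3 10-12 | P2 12-14 | P1 14-16 | P3 16-18 | P2 18-20 | P1 20-22 | P3 22-24 | P2 24-26 | P1 26-28 | P3 28-30 | P1 30-32 | P3 32-34 | P1 34-35 |
Completion: P1=35  P2=26  P3=34
Turnaround = completion − arrival: P1=33, P2=23, P3=34
Total turnaround = 33 + 23 + 34 = 90

90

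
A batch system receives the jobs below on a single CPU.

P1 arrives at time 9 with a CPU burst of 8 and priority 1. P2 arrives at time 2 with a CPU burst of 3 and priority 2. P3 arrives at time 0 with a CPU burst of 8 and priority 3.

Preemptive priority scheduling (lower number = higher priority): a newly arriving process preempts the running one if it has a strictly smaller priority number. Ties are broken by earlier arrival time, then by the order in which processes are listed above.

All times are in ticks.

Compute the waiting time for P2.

Schedule: | P3 0-2 | P2 2-5 | P3 5-9 | P1 9-17 | P3 17-19 |
Completion: P1=17  P2=5  P3=19
Waiting(P2) = turnaround − burst = 3 − 3 = 0

0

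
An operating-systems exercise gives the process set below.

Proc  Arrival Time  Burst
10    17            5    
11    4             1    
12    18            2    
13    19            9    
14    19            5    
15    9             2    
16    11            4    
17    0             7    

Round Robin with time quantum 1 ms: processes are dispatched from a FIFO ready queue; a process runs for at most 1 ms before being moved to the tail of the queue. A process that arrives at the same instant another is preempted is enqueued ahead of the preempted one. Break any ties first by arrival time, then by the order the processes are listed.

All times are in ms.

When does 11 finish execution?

Timeline: | 17 0-4 | 11 4-5 | 17 5-8 | idle 8-9 | 15 9-11 | 16 11-15 | idle 15-17 | 10 17-18 | 12 18-19 | 10 19-20 | 13 20-21 | 14 21-22 | 12 22-23 | 10 23-24 | 13 24-25 | 14 25-26 | 10 26-27 | 13 27-28 | 14 28-29 | 10 29-30 | 13 30-31 | 14 31-32 | 13 32-33 | 14 33-34 | 13 34-38 |
Completion: 10=30  11=5  12=23  13=38  14=34  15=11  16=15  17=8
Turnaround (C−A): 10=13  11=1  12=5  13=19  14=15  15=2  16=4  17=8

5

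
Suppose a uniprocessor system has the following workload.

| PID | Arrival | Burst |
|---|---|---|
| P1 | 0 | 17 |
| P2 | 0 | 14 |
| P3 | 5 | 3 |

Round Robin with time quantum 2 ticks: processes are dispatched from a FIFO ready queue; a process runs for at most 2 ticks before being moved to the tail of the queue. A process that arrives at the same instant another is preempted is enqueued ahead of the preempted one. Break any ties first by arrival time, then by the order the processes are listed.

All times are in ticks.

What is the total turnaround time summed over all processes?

Gantt: | P1 0-2 | P2 2-4 | P1 4-6 | P2 6-8 | P3 8-10 | P1 10-12 | P2 12-14 | P3 14-15 | P1 15-17 | P2 17-19 | P1 19-21 | P2 21-23 | P1 23-25 | P2 25-27 | P1 27-29 | P2 29-31 | P1 31-34 |
Completion: P1=34  P2=31  P3=15
Turnaround (C−A): P1=34  P2=31  P3=10
Turnaround = completion − arrival: P1=34, P2=31, P3=10
Total turnaround = 34 + 31 + 10 = 75

75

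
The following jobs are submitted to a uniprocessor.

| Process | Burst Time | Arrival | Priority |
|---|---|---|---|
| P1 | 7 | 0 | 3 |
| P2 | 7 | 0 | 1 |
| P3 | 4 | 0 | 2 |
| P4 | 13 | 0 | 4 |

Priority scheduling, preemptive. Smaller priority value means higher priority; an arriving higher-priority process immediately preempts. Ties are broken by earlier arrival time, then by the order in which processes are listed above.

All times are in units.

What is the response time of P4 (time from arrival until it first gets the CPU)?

18

Schedule: | P2 0-7 | P3 7-11 | P1 11-18 | P4 18-31 |
Completion: P1=18  P2=7  P3=11  P4=31
Turnaround (C−A): P1=18  P2=7  P3=11  P4=31
Response(P4) = first start − arrival = 18 − 0 = 18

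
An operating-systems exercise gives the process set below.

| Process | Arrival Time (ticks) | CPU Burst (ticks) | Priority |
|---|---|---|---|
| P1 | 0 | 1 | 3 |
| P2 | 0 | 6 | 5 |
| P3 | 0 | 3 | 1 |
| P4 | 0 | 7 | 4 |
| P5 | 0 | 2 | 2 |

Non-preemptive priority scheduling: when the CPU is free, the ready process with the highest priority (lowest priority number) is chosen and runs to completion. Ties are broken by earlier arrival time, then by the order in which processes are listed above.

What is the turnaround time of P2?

Schedule: | P3 0-3 | P5 3-5 | P1 5-6 | P4 6-13 | P2 13-19 |
Completion: P1=6  P2=19  P3=3  P4=13  P5=5
Turnaround(P2) = completion − arrival = 19 − 0 = 19

19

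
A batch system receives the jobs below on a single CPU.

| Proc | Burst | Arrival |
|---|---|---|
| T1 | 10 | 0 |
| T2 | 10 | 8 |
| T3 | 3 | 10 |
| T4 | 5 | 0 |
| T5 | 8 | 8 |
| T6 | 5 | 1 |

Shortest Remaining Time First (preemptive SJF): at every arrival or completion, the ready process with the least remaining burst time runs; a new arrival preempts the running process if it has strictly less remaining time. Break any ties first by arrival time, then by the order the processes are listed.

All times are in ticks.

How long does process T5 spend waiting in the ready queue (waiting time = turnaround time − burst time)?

Timeline: | T4 0-5 | T6 5-10 | T3 10-13 | T5 13-21 | T1 21-31 | T2 31-41 |
Completion: T1=31  T2=41  T3=13  T4=5  T5=21  T6=10
Turnaround (C−A): T1=31  T2=33  T3=3  T4=5  T5=13  T6=9
Waiting(T5) = turnaround − burst = 13 − 8 = 5

5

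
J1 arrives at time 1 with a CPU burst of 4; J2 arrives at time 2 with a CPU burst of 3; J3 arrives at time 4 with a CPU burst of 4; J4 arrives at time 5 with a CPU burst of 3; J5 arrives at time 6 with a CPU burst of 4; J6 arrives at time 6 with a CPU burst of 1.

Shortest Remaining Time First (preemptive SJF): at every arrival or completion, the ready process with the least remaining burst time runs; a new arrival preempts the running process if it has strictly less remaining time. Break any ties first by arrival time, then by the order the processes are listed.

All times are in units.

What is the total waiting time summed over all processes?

Gantt: | idle 0-1 | J1 1-5 | J2 5-6 | J6 6-7 | J2 7-9 | J4 9-12 | J3 12-16 | J5 16-20 |
Completion: J1=5  J2=9  J3=16  J4=12  J5=20  J6=7
Turnaround (C−A): J1=4  J2=7  J3=12  J4=7  J5=14  J6=1
Waiting = turnaround − burst: J1=0, J2=4, J3=8, J4=4, J5=10, J6=0
Total waiting = 0 + 4 + 8 + 4 + 10 + 0 = 26

26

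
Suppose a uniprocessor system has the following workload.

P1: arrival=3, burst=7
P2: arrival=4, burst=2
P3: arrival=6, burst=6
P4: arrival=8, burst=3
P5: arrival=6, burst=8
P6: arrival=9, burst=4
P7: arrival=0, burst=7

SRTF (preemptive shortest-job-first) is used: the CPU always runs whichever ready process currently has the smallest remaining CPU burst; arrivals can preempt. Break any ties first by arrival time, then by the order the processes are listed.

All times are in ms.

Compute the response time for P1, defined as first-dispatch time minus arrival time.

Gantt: | P7 0-4 | P2 4-6 | P7 6-9 | P4 9-12 | P6 12-16 | P3 16-22 | P1 22-29 | P5 29-37 |
Completion: P1=29  P2=6  P3=22  P4=12  P5=37  P6=16  P7=9
Turnaround (C−A): P1=26  P2=2  P3=16  P4=4  P5=31  P6=7  P7=9
Response(P1) = first start − arrival = 22 − 3 = 19

19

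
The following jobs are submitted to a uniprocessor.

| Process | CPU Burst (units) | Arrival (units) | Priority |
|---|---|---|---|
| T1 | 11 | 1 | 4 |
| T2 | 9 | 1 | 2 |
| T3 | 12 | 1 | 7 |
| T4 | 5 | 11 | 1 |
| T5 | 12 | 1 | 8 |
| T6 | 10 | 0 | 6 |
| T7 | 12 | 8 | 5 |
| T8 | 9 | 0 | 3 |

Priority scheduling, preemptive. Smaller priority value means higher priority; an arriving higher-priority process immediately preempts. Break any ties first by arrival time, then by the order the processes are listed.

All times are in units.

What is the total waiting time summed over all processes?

Timeline: | T8 0-1 | T2 1-10 | T8 10-11 | T4 11-16 | T8 16-23 | T1 23-34 | T7 34-46 | T6 46-56 | T3 56-68 | T5 68-80 |
Completion: T1=34  T2=10  T3=68  T4=16  T5=80  T6=56  T7=46  T8=23
Waiting = turnaround − burst: T1=22, T2=0, T3=55, T4=0, T5=67, T6=46, T7=26, T8=14
Total waiting = 22 + 0 + 55 + 0 + 67 + 46 + 26 + 14 = 230

230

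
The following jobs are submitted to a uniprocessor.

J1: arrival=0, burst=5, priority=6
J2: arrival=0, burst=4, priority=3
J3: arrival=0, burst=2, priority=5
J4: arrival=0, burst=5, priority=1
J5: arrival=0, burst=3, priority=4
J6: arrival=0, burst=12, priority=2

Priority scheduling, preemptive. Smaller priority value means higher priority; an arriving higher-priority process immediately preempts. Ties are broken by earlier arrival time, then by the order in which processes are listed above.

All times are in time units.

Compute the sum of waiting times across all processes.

Schedule: | J4 0-5 | J6 5-17 | J2 17-21 | J5 21-24 | J3 24-26 | J1 26-31 |
Completion: J1=31  J2=21  J3=26  J4=5  J5=24  J6=17
Turnaround (C−A): J1=31  J2=21  J3=26  J4=5  J5=24  J6=17
Waiting = turnaround − burst: J1=26, J2=17, J3=24, J4=0, J5=21, J6=5
Total waiting = 26 + 17 + 24 + 0 + 21 + 5 = 93

93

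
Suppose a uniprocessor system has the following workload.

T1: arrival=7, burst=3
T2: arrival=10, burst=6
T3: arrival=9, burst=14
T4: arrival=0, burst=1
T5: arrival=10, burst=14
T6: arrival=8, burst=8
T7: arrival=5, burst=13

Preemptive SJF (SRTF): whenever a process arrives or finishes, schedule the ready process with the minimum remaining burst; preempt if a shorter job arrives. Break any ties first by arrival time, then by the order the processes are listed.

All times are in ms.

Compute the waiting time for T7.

17

Gantt: | T4 0-1 | idle 1-5 | T7 5-7 | T1 7-10 | T2 10-16 | T6 16-24 | T7 24-35 | T3 35-49 | T5 49-63 |
Completion: T1=10  T2=16  T3=49  T4=1  T5=63  T6=24  T7=35
Waiting(T7) = turnaround − burst = 30 − 13 = 17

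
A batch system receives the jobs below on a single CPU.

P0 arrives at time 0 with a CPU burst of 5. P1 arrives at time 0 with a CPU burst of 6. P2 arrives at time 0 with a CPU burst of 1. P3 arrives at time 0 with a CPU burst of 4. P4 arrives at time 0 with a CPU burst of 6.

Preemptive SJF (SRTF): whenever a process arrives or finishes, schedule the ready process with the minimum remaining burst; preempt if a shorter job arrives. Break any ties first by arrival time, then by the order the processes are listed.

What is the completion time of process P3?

Schedule: | P2 0-1 | P3 1-5 | P0 5-10 | P1 10-16 | P4 16-22 |
Completion: P0=10  P1=16  P2=1  P3=5  P4=22

5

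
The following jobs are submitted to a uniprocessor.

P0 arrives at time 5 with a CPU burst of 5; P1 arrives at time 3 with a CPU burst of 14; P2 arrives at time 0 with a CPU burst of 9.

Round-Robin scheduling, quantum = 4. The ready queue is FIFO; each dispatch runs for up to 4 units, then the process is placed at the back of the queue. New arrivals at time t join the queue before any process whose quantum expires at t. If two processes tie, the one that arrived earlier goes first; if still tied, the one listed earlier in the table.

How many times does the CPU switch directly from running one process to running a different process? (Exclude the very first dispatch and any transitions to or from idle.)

7

Gantt: | P2 0-4 | P1 4-8 | P2 8-12 | P0 12-16 | P1 16-20 | P2 20-21 | P0 21-22 | P1 22-28 |
Completion: P0=22  P1=28  P2=21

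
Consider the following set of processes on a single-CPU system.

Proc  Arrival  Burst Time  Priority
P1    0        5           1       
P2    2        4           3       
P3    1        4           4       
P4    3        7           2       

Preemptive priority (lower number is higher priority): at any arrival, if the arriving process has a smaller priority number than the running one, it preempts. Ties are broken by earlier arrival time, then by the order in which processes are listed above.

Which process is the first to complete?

Gantt: | P1 0-5 | P4 5-12 | P2 12-16 | P3 16-20 |
Completion: P1=5  P2=16  P3=20  P4=12
Finish order: P1 → P4 → P2 → P3

P1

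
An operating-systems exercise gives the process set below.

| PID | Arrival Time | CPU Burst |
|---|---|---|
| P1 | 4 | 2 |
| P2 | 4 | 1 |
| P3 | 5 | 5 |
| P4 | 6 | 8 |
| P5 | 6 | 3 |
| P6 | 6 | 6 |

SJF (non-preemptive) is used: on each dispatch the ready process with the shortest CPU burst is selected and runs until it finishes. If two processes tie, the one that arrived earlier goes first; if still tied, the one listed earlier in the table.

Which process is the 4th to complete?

Gantt: | idle 0-4 | P2 4-5 | P1 5-7 | P5 7-10 | P3 10-15 | P6 15-21 | P4 21-29 |
Completion: P1=7  P2=5  P3=15  P4=29  P5=10  P6=21
Finish order: P2 → P1 → P5 → P3 → P6 → P4

P3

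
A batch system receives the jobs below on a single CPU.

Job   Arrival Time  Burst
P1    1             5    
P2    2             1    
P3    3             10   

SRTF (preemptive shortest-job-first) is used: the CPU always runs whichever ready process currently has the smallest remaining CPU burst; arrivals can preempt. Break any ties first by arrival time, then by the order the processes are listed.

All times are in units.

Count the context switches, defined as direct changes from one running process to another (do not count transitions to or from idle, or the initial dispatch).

Gantt: | idle 0-1 | P1 1-2 | P2 2-3 | P1 3-7 | P3 7-17 |
Completion: P1=7  P2=3  P3=17

3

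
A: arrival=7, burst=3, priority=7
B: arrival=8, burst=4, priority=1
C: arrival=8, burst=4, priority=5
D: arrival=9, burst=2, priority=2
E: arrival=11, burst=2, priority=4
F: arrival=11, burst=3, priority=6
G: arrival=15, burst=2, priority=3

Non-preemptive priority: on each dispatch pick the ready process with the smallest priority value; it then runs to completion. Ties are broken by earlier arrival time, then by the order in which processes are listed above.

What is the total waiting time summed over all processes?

Schedule: | idle 0-7 | A 7-10 | B 10-14 | D 14-16 | G 16-18 | E 18-20 | C 20-24 | F 24-27 |
Completion: A=10  B=14  C=24  D=16  E=20  F=27  G=18
Turnaround (C−A): A=3  B=6  C=16  D=7  E=9  F=16  G=3
Waiting = turnaround − burst: A=0, B=2, C=12, D=5, E=7, F=13, G=1
Total waiting = 0 + 2 + 12 + 5 + 7 + 13 + 1 = 40

40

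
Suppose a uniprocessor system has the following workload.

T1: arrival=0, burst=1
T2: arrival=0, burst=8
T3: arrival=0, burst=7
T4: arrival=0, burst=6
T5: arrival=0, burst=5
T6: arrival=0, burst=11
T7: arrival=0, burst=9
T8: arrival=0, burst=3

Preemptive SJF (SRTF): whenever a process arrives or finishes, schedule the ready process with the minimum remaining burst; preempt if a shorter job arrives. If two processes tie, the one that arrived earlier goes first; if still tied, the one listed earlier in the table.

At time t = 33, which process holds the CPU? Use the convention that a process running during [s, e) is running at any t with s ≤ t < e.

Timeline: | T1 0-1 | T8 1-4 | T5 4-9 | T4 9-15 | T3 15-22 | T2 22-30 | T7 30-39 | T6 39-50 |
Completion: T1=1  T2=30  T3=22  T4=15  T5=9  T6=50  T7=39  T8=4
Turnaround (C−A): T1=1  T2=30  T3=22  T4=15  T5=9  T6=50  T7=39  T8=4

T7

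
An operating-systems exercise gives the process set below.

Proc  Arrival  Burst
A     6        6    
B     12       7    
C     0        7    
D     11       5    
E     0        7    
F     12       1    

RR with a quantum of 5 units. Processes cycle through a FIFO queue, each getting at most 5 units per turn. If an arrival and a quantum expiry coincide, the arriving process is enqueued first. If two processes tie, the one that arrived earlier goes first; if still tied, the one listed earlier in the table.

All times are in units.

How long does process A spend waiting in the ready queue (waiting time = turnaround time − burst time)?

19

Schedule: | C 0-5 | E 5-10 | C 10-12 | A 12-17 | E 17-19 | D 19-24 | B 24-29 | F 29-30 | A 30-31 | B 31-33 |
Completion: A=31  B=33  C=12  D=24  E=19  F=30
Turnaround (C−A): A=25  B=21  C=12  D=13  E=19  F=18
Waiting(A) = turnaround − burst = 25 − 6 = 19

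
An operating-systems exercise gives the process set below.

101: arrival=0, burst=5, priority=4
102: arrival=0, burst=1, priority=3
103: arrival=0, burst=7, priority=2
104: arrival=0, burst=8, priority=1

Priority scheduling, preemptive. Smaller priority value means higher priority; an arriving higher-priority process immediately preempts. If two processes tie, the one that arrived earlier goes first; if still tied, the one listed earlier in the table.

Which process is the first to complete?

Schedule: | 104 0-8 | 103 8-15 | 102 15-16 | 101 16-21 |
Completion: 101=21  102=16  103=15  104=8
Turnaround (C−A): 101=21  102=16  103=15  104=8
Finish order: 104 → 103 → 102 → 101

104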